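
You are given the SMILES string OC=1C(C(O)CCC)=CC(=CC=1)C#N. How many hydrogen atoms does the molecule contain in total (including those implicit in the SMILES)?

Walk through each heavy atom and fill implicit hydrogens from standard valence (C 4, N 3, O 2, S 2, halogen 1):
  atom 1: O, bond orders sum to 1 (valence 2) → 1 H
  atom 2: C, bond orders sum to 4 (valence 4) → 0 H
  atom 3: C, bond orders sum to 4 (valence 4) → 0 H
  atom 4: C, bond orders sum to 3 (valence 4) → 1 H
  atom 5: O, bond orders sum to 1 (valence 2) → 1 H
  atom 6: C, bond orders sum to 2 (valence 4) → 2 H
  atom 7: C, bond orders sum to 2 (valence 4) → 2 H
  atom 8: C, bond orders sum to 1 (valence 4) → 3 H
  atom 9: C, bond orders sum to 3 (valence 4) → 1 H
  atom 10: C, bond orders sum to 4 (valence 4) → 0 H
  atom 11: C, bond orders sum to 3 (valence 4) → 1 H
  atom 12: C, bond orders sum to 3 (valence 4) → 1 H
  atom 13: C, bond orders sum to 4 (valence 4) → 0 H
  atom 14: N, bond orders sum to 3 (valence 3) → 0 H
Total hydrogens: 13.

13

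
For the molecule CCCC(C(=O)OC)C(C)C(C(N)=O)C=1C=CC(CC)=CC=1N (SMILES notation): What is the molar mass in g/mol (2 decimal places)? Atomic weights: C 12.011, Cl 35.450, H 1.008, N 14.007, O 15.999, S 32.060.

First, the molecular formula is C18H28N2O3 (counting implicit H from valence).
  C: 18 × 12.011 = 216.198
  H: 28 × 1.008 = 28.224
  N: 2 × 14.007 = 28.014
  O: 3 × 15.999 = 47.997
Sum: 18×12.011 + 28×1.008 + 2×14.007 + 3×15.999 = 320.433 → 320.43 g/mol.

320.43 g/mol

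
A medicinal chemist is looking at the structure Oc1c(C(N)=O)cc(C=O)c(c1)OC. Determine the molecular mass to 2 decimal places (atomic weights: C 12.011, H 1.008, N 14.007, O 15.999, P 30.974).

First, the molecular formula is C9H9NO4 (counting implicit H from valence).
  C: 9 × 12.011 = 108.099
  H: 9 × 1.008 = 9.072
  N: 1 × 14.007 = 14.007
  O: 4 × 15.999 = 63.996
Sum: 9×12.011 + 9×1.008 + 1×14.007 + 4×15.999 = 195.174 → 195.17 g/mol.

195.17 g/mol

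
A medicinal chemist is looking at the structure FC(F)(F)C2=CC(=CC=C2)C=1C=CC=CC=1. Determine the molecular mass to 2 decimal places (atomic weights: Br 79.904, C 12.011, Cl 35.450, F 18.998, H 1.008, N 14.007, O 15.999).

First, the molecular formula is C13H9F3 (counting implicit H from valence).
  C: 13 × 12.011 = 156.143
  F: 3 × 18.998 = 56.994
  H: 9 × 1.008 = 9.072
Sum: 13×12.011 + 3×18.998 + 9×1.008 = 222.209 → 222.21 g/mol.

222.21 g/mol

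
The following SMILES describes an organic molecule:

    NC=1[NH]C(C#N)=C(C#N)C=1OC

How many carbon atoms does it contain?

7

Count every carbon token in the SMILES (each C, including those in ring-closure positions and inside branches).
Carbon count: 7.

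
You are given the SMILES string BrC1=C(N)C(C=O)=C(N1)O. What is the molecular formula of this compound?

C5H5BrN2O2

Walk through each heavy atom and fill implicit hydrogens from standard valence (C 4, N 3, O 2, S 2, halogen 1):
  atom 1: Br (halogen, monovalent) → 0 H
  atom 2: C, bond orders sum to 4 (valence 4) → 0 H
  atom 3: C, bond orders sum to 4 (valence 4) → 0 H
  atom 4: N, bond orders sum to 1 (valence 3) → 2 H
  atom 5: C, bond orders sum to 4 (valence 4) → 0 H
  atom 6: C, bond orders sum to 3 (valence 4) → 1 H
  atom 7: O, bond orders sum to 2 (valence 2) → 0 H
  atom 8: C, bond orders sum to 4 (valence 4) → 0 H
  atom 9: N, bond orders sum to 2 (valence 3) → 1 H
  atom 10: O, bond orders sum to 1 (valence 2) → 1 H
Totals → C:5, H:5, Br:1, N:2, O:2.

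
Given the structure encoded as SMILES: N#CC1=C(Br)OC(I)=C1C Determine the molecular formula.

C6H3BrINO

Walk through each heavy atom and fill implicit hydrogens from standard valence (C 4, N 3, O 2, S 2, halogen 1):
  atom 1: N, bond orders sum to 3 (valence 3) → 0 H
  atom 2: C, bond orders sum to 4 (valence 4) → 0 H
  atom 3: C, bond orders sum to 4 (valence 4) → 0 H
  atom 4: C, bond orders sum to 4 (valence 4) → 0 H
  atom 5: Br (halogen, monovalent) → 0 H
  atom 6: O, bond orders sum to 2 (valence 2) → 0 H
  atom 7: C, bond orders sum to 4 (valence 4) → 0 H
  atom 8: I (halogen, monovalent) → 0 H
  atom 9: C, bond orders sum to 4 (valence 4) → 0 H
  atom 10: C, bond orders sum to 1 (valence 4) → 3 H
Totals → C:6, H:3, Br:1, I:1, N:1, O:1.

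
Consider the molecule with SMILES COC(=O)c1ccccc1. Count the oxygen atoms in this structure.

Scan the SMILES for O atoms (remember two-letter symbols like Cl and Br are single atoms).
Oxygen count: 2.

2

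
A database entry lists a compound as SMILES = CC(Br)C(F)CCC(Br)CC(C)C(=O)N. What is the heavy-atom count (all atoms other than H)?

15

Every atom symbol written in the SMILES (organic subset) is one heavy atom; implicit H are not written.
Heavy atoms by element → Br:2, C:10, F:1, N:1, O:1.
Total: 15.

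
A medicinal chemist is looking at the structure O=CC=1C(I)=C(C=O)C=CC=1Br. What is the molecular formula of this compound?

Walk through each heavy atom and fill implicit hydrogens from standard valence (C 4, N 3, O 2, S 2, halogen 1):
  atom 1: O, bond orders sum to 2 (valence 2) → 0 H
  atom 2: C, bond orders sum to 3 (valence 4) → 1 H
  atom 3: C, bond orders sum to 4 (valence 4) → 0 H
  atom 4: C, bond orders sum to 4 (valence 4) → 0 H
  atom 5: I (halogen, monovalent) → 0 H
  atom 6: C, bond orders sum to 4 (valence 4) → 0 H
  atom 7: C, bond orders sum to 3 (valence 4) → 1 H
  atom 8: O, bond orders sum to 2 (valence 2) → 0 H
  atom 9: C, bond orders sum to 3 (valence 4) → 1 H
  atom 10: C, bond orders sum to 3 (valence 4) → 1 H
  atom 11: C, bond orders sum to 4 (valence 4) → 0 H
  atom 12: Br (halogen, monovalent) → 0 H
Totals → C:8, H:4, Br:1, I:1, O:2.
In Hill order: C8H4BrIO2.

C8H4BrIO2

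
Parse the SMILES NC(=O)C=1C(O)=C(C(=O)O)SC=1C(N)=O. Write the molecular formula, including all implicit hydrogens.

Walk through each heavy atom and fill implicit hydrogens from standard valence (C 4, N 3, O 2, S 2, halogen 1):
  atom 1: N, bond orders sum to 1 (valence 3) → 2 H
  atom 2: C, bond orders sum to 4 (valence 4) → 0 H
  atom 3: O, bond orders sum to 2 (valence 2) → 0 H
  atom 4: C, bond orders sum to 4 (valence 4) → 0 H
  atom 5: C, bond orders sum to 4 (valence 4) → 0 H
  atom 6: O, bond orders sum to 1 (valence 2) → 1 H
  atom 7: C, bond orders sum to 4 (valence 4) → 0 H
  atom 8: C, bond orders sum to 4 (valence 4) → 0 H
  atom 9: O, bond orders sum to 2 (valence 2) → 0 H
  atom 10: O, bond orders sum to 1 (valence 2) → 1 H
  atom 11: S, bond orders sum to 2 (valence 2) → 0 H
  atom 12: C, bond orders sum to 4 (valence 4) → 0 H
  atom 13: C, bond orders sum to 4 (valence 4) → 0 H
  atom 14: N, bond orders sum to 1 (valence 3) → 2 H
  atom 15: O, bond orders sum to 2 (valence 2) → 0 H
Totals → C:7, H:6, N:2, O:5, S:1.
In Hill order: C7H6N2O5S.

C7H6N2O5S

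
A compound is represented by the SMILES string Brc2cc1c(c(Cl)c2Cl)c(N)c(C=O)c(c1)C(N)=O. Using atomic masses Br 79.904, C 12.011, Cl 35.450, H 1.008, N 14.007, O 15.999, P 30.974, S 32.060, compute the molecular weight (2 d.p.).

First, the molecular formula is C12H7BrCl2N2O2 (counting implicit H from valence).
  Br: 1 × 79.904 = 79.904
  C: 12 × 12.011 = 144.132
  Cl: 2 × 35.450 = 70.900
  H: 7 × 1.008 = 7.056
  N: 2 × 14.007 = 28.014
  O: 2 × 15.999 = 31.998
Sum: 1×79.904 + 12×12.011 + 2×35.450 + 7×1.008 + 2×14.007 + 2×15.999 = 362.004 → 362.00 g/mol.

362.00 g/mol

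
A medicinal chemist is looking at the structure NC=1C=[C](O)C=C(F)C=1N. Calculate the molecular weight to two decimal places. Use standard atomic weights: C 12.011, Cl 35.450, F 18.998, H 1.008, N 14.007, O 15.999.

142.13 g/mol

First, the molecular formula is C6H7FN2O (counting implicit H from valence).
  C: 6 × 12.011 = 72.066
  F: 1 × 18.998 = 18.998
  H: 7 × 1.008 = 7.056
  N: 2 × 14.007 = 28.014
  O: 1 × 15.999 = 15.999
Sum: 6×12.011 + 1×18.998 + 7×1.008 + 2×14.007 + 1×15.999 = 142.133 → 142.13 g/mol.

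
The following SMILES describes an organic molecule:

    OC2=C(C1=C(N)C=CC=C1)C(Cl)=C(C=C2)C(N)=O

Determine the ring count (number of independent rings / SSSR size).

In SMILES, each pair of matching ring-closure digits denotes one ring-closing bond; the number of such bonds equals the number of independent rings.
Ring-closure bonds here: 2.

2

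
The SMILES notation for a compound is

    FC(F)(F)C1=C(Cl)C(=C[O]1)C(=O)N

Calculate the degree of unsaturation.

Molecular formula: C6H3ClF3NO2.
DoU = (2C + 2 + N − H − X) / 2, where X is the halogen count and O/S are ignored.
    = (2·6 + 2 + 1 − 3 − 4) / 2 = 8 / 2 = 4.

4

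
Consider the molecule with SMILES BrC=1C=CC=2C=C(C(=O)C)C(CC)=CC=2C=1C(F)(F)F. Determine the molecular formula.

C15H12BrF3O

Walk through each heavy atom and fill implicit hydrogens from standard valence (C 4, N 3, O 2, S 2, halogen 1):
  atom 1: Br (halogen, monovalent) → 0 H
  atom 2: C, bond orders sum to 4 (valence 4) → 0 H
  atom 3: C, bond orders sum to 3 (valence 4) → 1 H
  atom 4: C, bond orders sum to 3 (valence 4) → 1 H
  atom 5: C, bond orders sum to 4 (valence 4) → 0 H
  atom 6: C, bond orders sum to 3 (valence 4) → 1 H
  atom 7: C, bond orders sum to 4 (valence 4) → 0 H
  atom 8: C, bond orders sum to 4 (valence 4) → 0 H
  atom 9: O, bond orders sum to 2 (valence 2) → 0 H
  atom 10: C, bond orders sum to 1 (valence 4) → 3 H
  atom 11: C, bond orders sum to 4 (valence 4) → 0 H
  atom 12: C, bond orders sum to 2 (valence 4) → 2 H
  atom 13: C, bond orders sum to 1 (valence 4) → 3 H
  atom 14: C, bond orders sum to 3 (valence 4) → 1 H
  atom 15: C, bond orders sum to 4 (valence 4) → 0 H
  atom 16: C, bond orders sum to 4 (valence 4) → 0 H
  atom 17: C, bond orders sum to 4 (valence 4) → 0 H
  atom 18: F (halogen, monovalent) → 0 H
  atom 19: F (halogen, monovalent) → 0 H
  atom 20: F (halogen, monovalent) → 0 H
Totals → C:15, H:12, Br:1, F:3, O:1.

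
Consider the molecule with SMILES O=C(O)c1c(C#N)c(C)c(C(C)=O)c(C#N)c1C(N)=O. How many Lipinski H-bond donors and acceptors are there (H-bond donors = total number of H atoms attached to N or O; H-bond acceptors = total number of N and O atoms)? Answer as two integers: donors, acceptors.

3, 7

Donors: find every N or O and count the H atoms it carries.
  atom 1 (O): bond orders sum to 2 → 0 H
  atom 3 (O): bond orders sum to 1 → 1 H
  atom 7 (N): bond orders sum to 3 → 0 H
  atom 13 (O): bond orders sum to 2 → 0 H
  atom 16 (N): bond orders sum to 3 → 0 H
  atom 19 (N): bond orders sum to 1 → 2 H
  atom 20 (O): bond orders sum to 2 → 0 H
Lipinski HBD = 3.
Acceptors: N atoms = 3, O atoms = 4 → HBA = 7.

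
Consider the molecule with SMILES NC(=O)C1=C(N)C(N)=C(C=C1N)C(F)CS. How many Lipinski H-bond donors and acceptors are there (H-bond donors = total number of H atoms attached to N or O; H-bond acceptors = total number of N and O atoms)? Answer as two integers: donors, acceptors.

Donors: find every N or O and count the H atoms it carries.
  atom 1 (N): bond orders sum to 1 → 2 H
  atom 3 (O): bond orders sum to 2 → 0 H
  atom 6 (N): bond orders sum to 1 → 2 H
  atom 8 (N): bond orders sum to 1 → 2 H
  atom 12 (N): bond orders sum to 1 → 2 H
Lipinski HBD = 8.
Acceptors: N atoms = 4, O atoms = 1 → HBA = 5.

8, 5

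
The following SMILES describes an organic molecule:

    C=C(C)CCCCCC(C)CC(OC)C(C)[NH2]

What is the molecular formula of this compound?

C15H31NO

Walk through each heavy atom and fill implicit hydrogens from standard valence (C 4, N 3, O 2, S 2, halogen 1):
  atom 1: C, bond orders sum to 2 (valence 4) → 2 H
  atom 2: C, bond orders sum to 4 (valence 4) → 0 H
  atom 3: C, bond orders sum to 1 (valence 4) → 3 H
  atom 4: C, bond orders sum to 2 (valence 4) → 2 H
  atom 5: C, bond orders sum to 2 (valence 4) → 2 H
  atom 6: C, bond orders sum to 2 (valence 4) → 2 H
  atom 7: C, bond orders sum to 2 (valence 4) → 2 H
  atom 8: C, bond orders sum to 2 (valence 4) → 2 H
  atom 9: C, bond orders sum to 3 (valence 4) → 1 H
  atom 10: C, bond orders sum to 1 (valence 4) → 3 H
  atom 11: C, bond orders sum to 2 (valence 4) → 2 H
  atom 12: C, bond orders sum to 3 (valence 4) → 1 H
  atom 13: O, bond orders sum to 2 (valence 2) → 0 H
  atom 14: C, bond orders sum to 1 (valence 4) → 3 H
  atom 15: C, bond orders sum to 3 (valence 4) → 1 H
  atom 16: C, bond orders sum to 1 (valence 4) → 3 H
  atom 17: N with explicit H count 2
Totals → C:15, H:31, N:1, O:1.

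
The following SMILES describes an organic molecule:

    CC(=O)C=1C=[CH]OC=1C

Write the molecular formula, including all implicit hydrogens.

C7H8O2

Walk through each heavy atom and fill implicit hydrogens from standard valence (C 4, N 3, O 2, S 2, halogen 1):
  atom 1: C, bond orders sum to 1 (valence 4) → 3 H
  atom 2: C, bond orders sum to 4 (valence 4) → 0 H
  atom 3: O, bond orders sum to 2 (valence 2) → 0 H
  atom 4: C, bond orders sum to 4 (valence 4) → 0 H
  atom 5: C, bond orders sum to 3 (valence 4) → 1 H
  atom 6: C with explicit H count 1
  atom 7: O, bond orders sum to 2 (valence 2) → 0 H
  atom 8: C, bond orders sum to 4 (valence 4) → 0 H
  atom 9: C, bond orders sum to 1 (valence 4) → 3 H
Totals → C:7, H:8, O:2.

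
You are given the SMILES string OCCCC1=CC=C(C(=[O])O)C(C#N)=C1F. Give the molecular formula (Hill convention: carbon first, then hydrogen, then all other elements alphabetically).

C11H10FNO3

Walk through each heavy atom and fill implicit hydrogens from standard valence (C 4, N 3, O 2, S 2, halogen 1):
  atom 1: O, bond orders sum to 1 (valence 2) → 1 H
  atom 2: C, bond orders sum to 2 (valence 4) → 2 H
  atom 3: C, bond orders sum to 2 (valence 4) → 2 H
  atom 4: C, bond orders sum to 2 (valence 4) → 2 H
  atom 5: C, bond orders sum to 4 (valence 4) → 0 H
  atom 6: C, bond orders sum to 3 (valence 4) → 1 H
  atom 7: C, bond orders sum to 3 (valence 4) → 1 H
  atom 8: C, bond orders sum to 4 (valence 4) → 0 H
  atom 9: C, bond orders sum to 4 (valence 4) → 0 H
  atom 10: O with explicit H count 0
  atom 11: O, bond orders sum to 1 (valence 2) → 1 H
  atom 12: C, bond orders sum to 4 (valence 4) → 0 H
  atom 13: C, bond orders sum to 4 (valence 4) → 0 H
  atom 14: N, bond orders sum to 3 (valence 3) → 0 H
  atom 15: C, bond orders sum to 4 (valence 4) → 0 H
  atom 16: F (halogen, monovalent) → 0 H
Totals → C:11, H:10, F:1, N:1, O:3.
In Hill order: C11H10FNO3.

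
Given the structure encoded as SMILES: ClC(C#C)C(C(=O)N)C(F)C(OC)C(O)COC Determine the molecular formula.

C11H17ClFNO4

Walk through each heavy atom and fill implicit hydrogens from standard valence (C 4, N 3, O 2, S 2, halogen 1):
  atom 1: Cl (halogen, monovalent) → 0 H
  atom 2: C, bond orders sum to 3 (valence 4) → 1 H
  atom 3: C, bond orders sum to 4 (valence 4) → 0 H
  atom 4: C, bond orders sum to 3 (valence 4) → 1 H
  atom 5: C, bond orders sum to 3 (valence 4) → 1 H
  atom 6: C, bond orders sum to 4 (valence 4) → 0 H
  atom 7: O, bond orders sum to 2 (valence 2) → 0 H
  atom 8: N, bond orders sum to 1 (valence 3) → 2 H
  atom 9: C, bond orders sum to 3 (valence 4) → 1 H
  atom 10: F (halogen, monovalent) → 0 H
  atom 11: C, bond orders sum to 3 (valence 4) → 1 H
  atom 12: O, bond orders sum to 2 (valence 2) → 0 H
  atom 13: C, bond orders sum to 1 (valence 4) → 3 H
  atom 14: C, bond orders sum to 3 (valence 4) → 1 H
  atom 15: O, bond orders sum to 1 (valence 2) → 1 H
  atom 16: C, bond orders sum to 2 (valence 4) → 2 H
  atom 17: O, bond orders sum to 2 (valence 2) → 0 H
  atom 18: C, bond orders sum to 1 (valence 4) → 3 H
Totals → C:11, H:17, Cl:1, F:1, N:1, O:4.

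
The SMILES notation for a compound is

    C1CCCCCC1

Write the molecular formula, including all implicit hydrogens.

C7H14

Walk through each heavy atom and fill implicit hydrogens from standard valence (C 4, N 3, O 2, S 2, halogen 1):
  atom 1: C, bond orders sum to 2 (valence 4) → 2 H
  atom 2: C, bond orders sum to 2 (valence 4) → 2 H
  atom 3: C, bond orders sum to 2 (valence 4) → 2 H
  atom 4: C, bond orders sum to 2 (valence 4) → 2 H
  atom 5: C, bond orders sum to 2 (valence 4) → 2 H
  atom 6: C, bond orders sum to 2 (valence 4) → 2 H
  atom 7: C, bond orders sum to 2 (valence 4) → 2 H
Totals → C:7, H:14.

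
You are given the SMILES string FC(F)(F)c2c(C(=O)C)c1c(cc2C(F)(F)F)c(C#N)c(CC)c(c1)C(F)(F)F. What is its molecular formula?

C18H10F9NO

Walk through each heavy atom and fill implicit hydrogens from standard valence (C 4, N 3, O 2, S 2, halogen 1); for lowercase aromatic atoms, an aromatic c carries 1 H when it has two neighbours and 0 H with three, and aromatic n carries 0 H:
  atom 1: F (halogen, monovalent) → 0 H
  atom 2: C, bond orders sum to 4 (valence 4) → 0 H
  atom 3: F (halogen, monovalent) → 0 H
  atom 4: F (halogen, monovalent) → 0 H
  atom 5: aromatic c, 3 neighbours → 0 H
  atom 6: aromatic c, 3 neighbours → 0 H
  atom 7: C, bond orders sum to 4 (valence 4) → 0 H
  atom 8: O, bond orders sum to 2 (valence 2) → 0 H
  atom 9: C, bond orders sum to 1 (valence 4) → 3 H
  atom 10: aromatic c, 3 neighbours → 0 H
  atom 11: aromatic c, 3 neighbours → 0 H
  atom 12: aromatic c, 2 neighbours → 1 H
  atom 13: aromatic c, 3 neighbours → 0 H
  atom 14: C, bond orders sum to 4 (valence 4) → 0 H
  atom 15: F (halogen, monovalent) → 0 H
  atom 16: F (halogen, monovalent) → 0 H
  atom 17: F (halogen, monovalent) → 0 H
  atom 18: aromatic c, 3 neighbours → 0 H
  atom 19: C, bond orders sum to 4 (valence 4) → 0 H
  atom 20: N, bond orders sum to 3 (valence 3) → 0 H
  atom 21: aromatic c, 3 neighbours → 0 H
  atom 22: C, bond orders sum to 2 (valence 4) → 2 H
  atom 23: C, bond orders sum to 1 (valence 4) → 3 H
  atom 24: aromatic c, 3 neighbours → 0 H
  atom 25: aromatic c, 2 neighbours → 1 H
  atom 26: C, bond orders sum to 4 (valence 4) → 0 H
  atom 27: F (halogen, monovalent) → 0 H
  atom 28: F (halogen, monovalent) → 0 H
  atom 29: F (halogen, monovalent) → 0 H
Totals → C:18, H:10, F:9, N:1, O:1.
In Hill order: C18H10F9NO.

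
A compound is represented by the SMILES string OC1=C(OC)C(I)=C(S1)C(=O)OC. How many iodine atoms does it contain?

1

Scan the SMILES for I atoms (remember two-letter symbols like Cl and Br are single atoms).
Iodine count: 1.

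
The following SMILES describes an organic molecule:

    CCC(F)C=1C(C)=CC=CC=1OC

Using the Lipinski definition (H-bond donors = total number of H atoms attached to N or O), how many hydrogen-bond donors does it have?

Donors: find every N or O and count the H atoms it carries.
  atom 12 (O): bond orders sum to 2 → 0 H
Lipinski HBD = 0.

0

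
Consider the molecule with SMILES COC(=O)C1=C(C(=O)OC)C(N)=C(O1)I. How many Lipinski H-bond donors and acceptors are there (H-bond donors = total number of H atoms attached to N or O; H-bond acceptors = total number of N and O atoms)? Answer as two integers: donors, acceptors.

2, 6

Donors: find every N or O and count the H atoms it carries.
  atom 2 (O): bond orders sum to 2 → 0 H
  atom 4 (O): bond orders sum to 2 → 0 H
  atom 8 (O): bond orders sum to 2 → 0 H
  atom 9 (O): bond orders sum to 2 → 0 H
  atom 12 (N): bond orders sum to 1 → 2 H
  atom 14 (O): bond orders sum to 2 → 0 H
Lipinski HBD = 2.
Acceptors: N atoms = 1, O atoms = 5 → HBA = 6.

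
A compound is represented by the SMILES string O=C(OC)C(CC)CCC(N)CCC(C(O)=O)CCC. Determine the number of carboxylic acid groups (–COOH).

1

The carboxylic acid motif appears at heavy-atom position 15 in the SMILES.
Other groups present: 1 ester, 1 primary amine.
Carboxylic acid count: 1.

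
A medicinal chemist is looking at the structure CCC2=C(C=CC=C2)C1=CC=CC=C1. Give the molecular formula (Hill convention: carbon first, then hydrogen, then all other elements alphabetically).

Walk through each heavy atom and fill implicit hydrogens from standard valence (C 4, N 3, O 2, S 2, halogen 1):
  atom 1: C, bond orders sum to 1 (valence 4) → 3 H
  atom 2: C, bond orders sum to 2 (valence 4) → 2 H
  atom 3: C, bond orders sum to 4 (valence 4) → 0 H
  atom 4: C, bond orders sum to 4 (valence 4) → 0 H
  atom 5: C, bond orders sum to 3 (valence 4) → 1 H
  atom 6: C, bond orders sum to 3 (valence 4) → 1 H
  atom 7: C, bond orders sum to 3 (valence 4) → 1 H
  atom 8: C, bond orders sum to 3 (valence 4) → 1 H
  atom 9: C, bond orders sum to 4 (valence 4) → 0 H
  atom 10: C, bond orders sum to 3 (valence 4) → 1 H
  atom 11: C, bond orders sum to 3 (valence 4) → 1 H
  atom 12: C, bond orders sum to 3 (valence 4) → 1 H
  atom 13: C, bond orders sum to 3 (valence 4) → 1 H
  atom 14: C, bond orders sum to 3 (valence 4) → 1 H
Totals → C:14, H:14.

C14H14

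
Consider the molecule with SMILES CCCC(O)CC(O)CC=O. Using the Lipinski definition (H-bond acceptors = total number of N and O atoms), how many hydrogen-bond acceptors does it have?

N atoms: 0; O atoms: 3.
Lipinski HBA = 0 + 3 = 3.

3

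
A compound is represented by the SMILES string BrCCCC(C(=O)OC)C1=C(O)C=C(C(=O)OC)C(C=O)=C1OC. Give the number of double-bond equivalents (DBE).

Degree of unsaturation = (number of rings) + (number of π bonds).
Ring closures in the SMILES: 1.
π bonds: 6 double bonds (each 1 DoU) → 6 DoU from unsaturation.
Total DoU = 1 + 6 = 7.

7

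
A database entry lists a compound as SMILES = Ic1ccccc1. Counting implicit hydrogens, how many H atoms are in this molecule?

5

Walk through each heavy atom and fill implicit hydrogens from standard valence (C 4, N 3, O 2, S 2, halogen 1); for lowercase aromatic atoms, an aromatic c carries 1 H when it has two neighbours and 0 H with three, and aromatic n carries 0 H:
  atom 1: I (halogen, monovalent) → 0 H
  atom 2: aromatic c, 3 neighbours → 0 H
  atom 3: aromatic c, 2 neighbours → 1 H
  atom 4: aromatic c, 2 neighbours → 1 H
  atom 5: aromatic c, 2 neighbours → 1 H
  atom 6: aromatic c, 2 neighbours → 1 H
  atom 7: aromatic c, 2 neighbours → 1 H
Total hydrogens: 5.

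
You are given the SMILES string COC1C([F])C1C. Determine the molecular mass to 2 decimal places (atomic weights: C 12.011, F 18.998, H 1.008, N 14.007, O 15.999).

104.12 g/mol

First, the molecular formula is C5H9FO (counting implicit H from valence).
  C: 5 × 12.011 = 60.055
  F: 1 × 18.998 = 18.998
  H: 9 × 1.008 = 9.072
  O: 1 × 15.999 = 15.999
Sum: 5×12.011 + 1×18.998 + 9×1.008 + 1×15.999 = 104.124 → 104.12 g/mol.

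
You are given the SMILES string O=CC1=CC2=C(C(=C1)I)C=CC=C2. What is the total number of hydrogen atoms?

7

Walk through each heavy atom and fill implicit hydrogens from standard valence (C 4, N 3, O 2, S 2, halogen 1):
  atom 1: O, bond orders sum to 2 (valence 2) → 0 H
  atom 2: C, bond orders sum to 3 (valence 4) → 1 H
  atom 3: C, bond orders sum to 4 (valence 4) → 0 H
  atom 4: C, bond orders sum to 3 (valence 4) → 1 H
  atom 5: C, bond orders sum to 4 (valence 4) → 0 H
  atom 6: C, bond orders sum to 4 (valence 4) → 0 H
  atom 7: C, bond orders sum to 4 (valence 4) → 0 H
  atom 8: C, bond orders sum to 3 (valence 4) → 1 H
  atom 9: I (halogen, monovalent) → 0 H
  atom 10: C, bond orders sum to 3 (valence 4) → 1 H
  atom 11: C, bond orders sum to 3 (valence 4) → 1 H
  atom 12: C, bond orders sum to 3 (valence 4) → 1 H
  atom 13: C, bond orders sum to 3 (valence 4) → 1 H
Total hydrogens: 7.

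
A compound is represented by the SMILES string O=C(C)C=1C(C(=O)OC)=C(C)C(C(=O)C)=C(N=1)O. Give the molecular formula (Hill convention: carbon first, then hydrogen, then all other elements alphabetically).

Walk through each heavy atom and fill implicit hydrogens from standard valence (C 4, N 3, O 2, S 2, halogen 1):
  atom 1: O, bond orders sum to 2 (valence 2) → 0 H
  atom 2: C, bond orders sum to 4 (valence 4) → 0 H
  atom 3: C, bond orders sum to 1 (valence 4) → 3 H
  atom 4: C, bond orders sum to 4 (valence 4) → 0 H
  atom 5: C, bond orders sum to 4 (valence 4) → 0 H
  atom 6: C, bond orders sum to 4 (valence 4) → 0 H
  atom 7: O, bond orders sum to 2 (valence 2) → 0 H
  atom 8: O, bond orders sum to 2 (valence 2) → 0 H
  atom 9: C, bond orders sum to 1 (valence 4) → 3 H
  atom 10: C, bond orders sum to 4 (valence 4) → 0 H
  atom 11: C, bond orders sum to 1 (valence 4) → 3 H
  atom 12: C, bond orders sum to 4 (valence 4) → 0 H
  atom 13: C, bond orders sum to 4 (valence 4) → 0 H
  atom 14: O, bond orders sum to 2 (valence 2) → 0 H
  atom 15: C, bond orders sum to 1 (valence 4) → 3 H
  atom 16: C, bond orders sum to 4 (valence 4) → 0 H
  atom 17: N, bond orders sum to 3 (valence 3) → 0 H
  atom 18: O, bond orders sum to 1 (valence 2) → 1 H
Totals → C:12, H:13, N:1, O:5.
In Hill order: C12H13NO5.

C12H13NO5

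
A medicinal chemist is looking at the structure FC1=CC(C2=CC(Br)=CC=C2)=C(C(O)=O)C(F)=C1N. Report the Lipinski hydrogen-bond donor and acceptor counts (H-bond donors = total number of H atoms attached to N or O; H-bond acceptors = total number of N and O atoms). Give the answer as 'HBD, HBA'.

Donors: find every N or O and count the H atoms it carries.
  atom 14 (O): bond orders sum to 1 → 1 H
  atom 15 (O): bond orders sum to 2 → 0 H
  atom 19 (N): bond orders sum to 1 → 2 H
Lipinski HBD = 3.
Acceptors: N atoms = 1, O atoms = 2 → HBA = 3.

3, 3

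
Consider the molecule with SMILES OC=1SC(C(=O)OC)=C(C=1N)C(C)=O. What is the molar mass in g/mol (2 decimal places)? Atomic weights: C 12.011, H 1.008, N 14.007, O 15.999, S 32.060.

First, the molecular formula is C8H9NO4S (counting implicit H from valence).
  C: 8 × 12.011 = 96.088
  H: 9 × 1.008 = 9.072
  N: 1 × 14.007 = 14.007
  O: 4 × 15.999 = 63.996
  S: 1 × 32.060 = 32.060
Sum: 8×12.011 + 9×1.008 + 1×14.007 + 4×15.999 + 1×32.060 = 215.223 → 215.22 g/mol.

215.22 g/mol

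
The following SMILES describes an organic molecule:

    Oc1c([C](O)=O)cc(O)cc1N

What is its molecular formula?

C7H7NO4

Walk through each heavy atom and fill implicit hydrogens from standard valence (C 4, N 3, O 2, S 2, halogen 1); for lowercase aromatic atoms, an aromatic c carries 1 H when it has two neighbours and 0 H with three, and aromatic n carries 0 H:
  atom 1: O, bond orders sum to 1 (valence 2) → 1 H
  atom 2: aromatic c, 3 neighbours → 0 H
  atom 3: aromatic c, 3 neighbours → 0 H
  atom 4: C with explicit H count 0
  atom 5: O, bond orders sum to 1 (valence 2) → 1 H
  atom 6: O, bond orders sum to 2 (valence 2) → 0 H
  atom 7: aromatic c, 2 neighbours → 1 H
  atom 8: aromatic c, 3 neighbours → 0 H
  atom 9: O, bond orders sum to 1 (valence 2) → 1 H
  atom 10: aromatic c, 2 neighbours → 1 H
  atom 11: aromatic c, 3 neighbours → 0 H
  atom 12: N, bond orders sum to 1 (valence 3) → 2 H
Totals → C:7, H:7, N:1, O:4.
In Hill order: C7H7NO4.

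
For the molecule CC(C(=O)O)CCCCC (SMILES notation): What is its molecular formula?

Walk through each heavy atom and fill implicit hydrogens from standard valence (C 4, N 3, O 2, S 2, halogen 1):
  atom 1: C, bond orders sum to 1 (valence 4) → 3 H
  atom 2: C, bond orders sum to 3 (valence 4) → 1 H
  atom 3: C, bond orders sum to 4 (valence 4) → 0 H
  atom 4: O, bond orders sum to 2 (valence 2) → 0 H
  atom 5: O, bond orders sum to 1 (valence 2) → 1 H
  atom 6: C, bond orders sum to 2 (valence 4) → 2 H
  atom 7: C, bond orders sum to 2 (valence 4) → 2 H
  atom 8: C, bond orders sum to 2 (valence 4) → 2 H
  atom 9: C, bond orders sum to 2 (valence 4) → 2 H
  atom 10: C, bond orders sum to 1 (valence 4) → 3 H
Totals → C:8, H:16, O:2.
In Hill order: C8H16O2.

C8H16O2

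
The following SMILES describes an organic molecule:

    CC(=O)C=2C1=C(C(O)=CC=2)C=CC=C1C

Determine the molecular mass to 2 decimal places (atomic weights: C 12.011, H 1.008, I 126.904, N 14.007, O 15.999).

First, the molecular formula is C13H12O2 (counting implicit H from valence).
  C: 13 × 12.011 = 156.143
  H: 12 × 1.008 = 12.096
  O: 2 × 15.999 = 31.998
Sum: 13×12.011 + 12×1.008 + 2×15.999 = 200.237 → 200.24 g/mol.

200.24 g/mol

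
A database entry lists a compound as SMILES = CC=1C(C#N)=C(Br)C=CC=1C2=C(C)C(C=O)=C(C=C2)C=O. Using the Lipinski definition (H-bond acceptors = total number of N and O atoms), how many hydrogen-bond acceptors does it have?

3

N atoms: 1; O atoms: 2.
Lipinski HBA = 1 + 2 = 3.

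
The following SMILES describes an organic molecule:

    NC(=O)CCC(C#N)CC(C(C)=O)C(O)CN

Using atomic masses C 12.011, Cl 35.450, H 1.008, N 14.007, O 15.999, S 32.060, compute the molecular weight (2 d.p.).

241.29 g/mol

First, the molecular formula is C11H19N3O3 (counting implicit H from valence).
  C: 11 × 12.011 = 132.121
  H: 19 × 1.008 = 19.152
  N: 3 × 14.007 = 42.021
  O: 3 × 15.999 = 47.997
Sum: 11×12.011 + 19×1.008 + 3×14.007 + 3×15.999 = 241.291 → 241.29 g/mol.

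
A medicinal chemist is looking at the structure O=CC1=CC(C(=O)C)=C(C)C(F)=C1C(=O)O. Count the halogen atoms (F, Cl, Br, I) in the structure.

Halogen atoms appear at heavy-atom position 12 (1×F).
Other groups present: 1 aldehyde, 1 carboxylic acid, 1 ketone.
Halogen count: 1.

1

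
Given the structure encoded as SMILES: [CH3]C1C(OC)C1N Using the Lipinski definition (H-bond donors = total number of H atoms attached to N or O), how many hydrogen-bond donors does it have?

2

Donors: find every N or O and count the H atoms it carries.
  atom 4 (O): bond orders sum to 2 → 0 H
  atom 7 (N): bond orders sum to 1 → 2 H
Lipinski HBD = 2.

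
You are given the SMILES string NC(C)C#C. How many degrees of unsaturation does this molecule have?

2

Molecular formula: C4H7N.
DoU = (2C + 2 + N − H − X) / 2, where X is the halogen count and O/S are ignored.
    = (2·4 + 2 + 1 − 7 − 0) / 2 = 4 / 2 = 2.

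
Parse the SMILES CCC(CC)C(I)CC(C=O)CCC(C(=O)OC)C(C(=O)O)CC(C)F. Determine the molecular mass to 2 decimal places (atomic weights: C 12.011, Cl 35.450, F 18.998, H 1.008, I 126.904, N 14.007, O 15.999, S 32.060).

First, the molecular formula is C19H32FIO5 (counting implicit H from valence).
  C: 19 × 12.011 = 228.209
  F: 1 × 18.998 = 18.998
  H: 32 × 1.008 = 32.256
  I: 1 × 126.904 = 126.904
  O: 5 × 15.999 = 79.995
Sum: 19×12.011 + 1×18.998 + 32×1.008 + 1×126.904 + 5×15.999 = 486.362 → 486.36 g/mol.

486.36 g/mol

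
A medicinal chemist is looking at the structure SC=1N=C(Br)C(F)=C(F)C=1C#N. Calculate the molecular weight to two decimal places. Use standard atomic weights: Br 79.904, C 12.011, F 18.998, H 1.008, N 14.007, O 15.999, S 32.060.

First, the molecular formula is C6HBrF2N2S (counting implicit H from valence).
  Br: 1 × 79.904 = 79.904
  C: 6 × 12.011 = 72.066
  F: 2 × 18.998 = 37.996
  H: 1 × 1.008 = 1.008
  N: 2 × 14.007 = 28.014
  S: 1 × 32.060 = 32.060
Sum: 1×79.904 + 6×12.011 + 2×18.998 + 1×1.008 + 2×14.007 + 1×32.060 = 251.048 → 251.05 g/mol.

251.05 g/mol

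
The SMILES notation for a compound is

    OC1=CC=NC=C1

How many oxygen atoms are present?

Scan the SMILES for O atoms (remember two-letter symbols like Cl and Br are single atoms).
Oxygen count: 1.

1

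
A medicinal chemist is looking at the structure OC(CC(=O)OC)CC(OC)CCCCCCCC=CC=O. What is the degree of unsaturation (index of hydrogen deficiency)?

Degree of unsaturation = (number of rings) + (number of π bonds).
Ring closures in the SMILES: 0.
π bonds: 3 double bonds (each 1 DoU) → 3 DoU from unsaturation.
Total DoU = 0 + 3 = 3.

3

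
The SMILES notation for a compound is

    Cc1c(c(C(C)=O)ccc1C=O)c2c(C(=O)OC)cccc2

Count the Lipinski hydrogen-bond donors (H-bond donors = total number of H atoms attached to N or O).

Donors: find every N or O and count the H atoms it carries.
  atom 7 (O): bond orders sum to 2 → 0 H
  atom 12 (O): bond orders sum to 2 → 0 H
  atom 16 (O): bond orders sum to 2 → 0 H
  atom 17 (O): bond orders sum to 2 → 0 H
Lipinski HBD = 0.

0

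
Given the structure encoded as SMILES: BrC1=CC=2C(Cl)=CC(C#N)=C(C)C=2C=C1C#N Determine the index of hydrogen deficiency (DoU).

Degree of unsaturation = (number of rings) + (number of π bonds).
Ring closures in the SMILES: 2.
π bonds: 5 double bonds (each 1 DoU), 2 triple bonds (each 2 DoU) → 9 DoU from unsaturation.
Total DoU = 2 + 9 = 11.

11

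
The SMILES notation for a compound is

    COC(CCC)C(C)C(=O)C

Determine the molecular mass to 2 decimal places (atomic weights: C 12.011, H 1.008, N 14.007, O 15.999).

158.24 g/mol

First, the molecular formula is C9H18O2 (counting implicit H from valence).
  C: 9 × 12.011 = 108.099
  H: 18 × 1.008 = 18.144
  O: 2 × 15.999 = 31.998
Sum: 9×12.011 + 18×1.008 + 2×15.999 = 158.241 → 158.24 g/mol.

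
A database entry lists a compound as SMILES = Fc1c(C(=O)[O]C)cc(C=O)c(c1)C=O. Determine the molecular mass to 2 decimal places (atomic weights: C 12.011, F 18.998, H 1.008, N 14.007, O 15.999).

First, the molecular formula is C10H7FO4 (counting implicit H from valence).
  C: 10 × 12.011 = 120.110
  F: 1 × 18.998 = 18.998
  H: 7 × 1.008 = 7.056
  O: 4 × 15.999 = 63.996
Sum: 10×12.011 + 1×18.998 + 7×1.008 + 4×15.999 = 210.160 → 210.16 g/mol.

210.16 g/mol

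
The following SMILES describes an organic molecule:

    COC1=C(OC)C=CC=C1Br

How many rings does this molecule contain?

In SMILES, each pair of matching ring-closure digits denotes one ring-closing bond; the number of such bonds equals the number of independent rings.
Ring-closure bonds here: 1.

1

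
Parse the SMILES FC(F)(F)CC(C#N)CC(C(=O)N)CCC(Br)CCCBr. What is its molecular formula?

C13H19Br2F3N2O

Walk through each heavy atom and fill implicit hydrogens from standard valence (C 4, N 3, O 2, S 2, halogen 1):
  atom 1: F (halogen, monovalent) → 0 H
  atom 2: C, bond orders sum to 4 (valence 4) → 0 H
  atom 3: F (halogen, monovalent) → 0 H
  atom 4: F (halogen, monovalent) → 0 H
  atom 5: C, bond orders sum to 2 (valence 4) → 2 H
  atom 6: C, bond orders sum to 3 (valence 4) → 1 H
  atom 7: C, bond orders sum to 4 (valence 4) → 0 H
  atom 8: N, bond orders sum to 3 (valence 3) → 0 H
  atom 9: C, bond orders sum to 2 (valence 4) → 2 H
  atom 10: C, bond orders sum to 3 (valence 4) → 1 H
  atom 11: C, bond orders sum to 4 (valence 4) → 0 H
  atom 12: O, bond orders sum to 2 (valence 2) → 0 H
  atom 13: N, bond orders sum to 1 (valence 3) → 2 H
  atom 14: C, bond orders sum to 2 (valence 4) → 2 H
  atom 15: C, bond orders sum to 2 (valence 4) → 2 H
  atom 16: C, bond orders sum to 3 (valence 4) → 1 H
  atom 17: Br (halogen, monovalent) → 0 H
  atom 18: C, bond orders sum to 2 (valence 4) → 2 H
  atom 19: C, bond orders sum to 2 (valence 4) → 2 H
  atom 20: C, bond orders sum to 2 (valence 4) → 2 H
  atom 21: Br (halogen, monovalent) → 0 H
Totals → C:13, H:19, Br:2, F:3, N:2, O:1.
In Hill order: C13H19Br2F3N2O.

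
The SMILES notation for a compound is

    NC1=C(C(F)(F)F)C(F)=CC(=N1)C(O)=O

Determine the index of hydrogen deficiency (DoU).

5

Molecular formula: C7H4F4N2O2.
DoU = (2C + 2 + N − H − X) / 2, where X is the halogen count and O/S are ignored.
    = (2·7 + 2 + 2 − 4 − 4) / 2 = 10 / 2 = 5.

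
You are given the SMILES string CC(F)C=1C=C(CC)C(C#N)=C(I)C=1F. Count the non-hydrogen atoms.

Every atom symbol written in the SMILES (organic subset) is one heavy atom; implicit H are not written.
Heavy atoms by element → C:11, F:2, I:1, N:1.
Total: 15.

15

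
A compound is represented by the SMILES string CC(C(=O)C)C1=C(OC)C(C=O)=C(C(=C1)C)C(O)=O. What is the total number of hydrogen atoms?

16

Walk through each heavy atom and fill implicit hydrogens from standard valence (C 4, N 3, O 2, S 2, halogen 1):
  atom 1: C, bond orders sum to 1 (valence 4) → 3 H
  atom 2: C, bond orders sum to 3 (valence 4) → 1 H
  atom 3: C, bond orders sum to 4 (valence 4) → 0 H
  atom 4: O, bond orders sum to 2 (valence 2) → 0 H
  atom 5: C, bond orders sum to 1 (valence 4) → 3 H
  atom 6: C, bond orders sum to 4 (valence 4) → 0 H
  atom 7: C, bond orders sum to 4 (valence 4) → 0 H
  atom 8: O, bond orders sum to 2 (valence 2) → 0 H
  atom 9: C, bond orders sum to 1 (valence 4) → 3 H
  atom 10: C, bond orders sum to 4 (valence 4) → 0 H
  atom 11: C, bond orders sum to 3 (valence 4) → 1 H
  atom 12: O, bond orders sum to 2 (valence 2) → 0 H
  atom 13: C, bond orders sum to 4 (valence 4) → 0 H
  atom 14: C, bond orders sum to 4 (valence 4) → 0 H
  atom 15: C, bond orders sum to 3 (valence 4) → 1 H
  atom 16: C, bond orders sum to 1 (valence 4) → 3 H
  atom 17: C, bond orders sum to 4 (valence 4) → 0 H
  atom 18: O, bond orders sum to 1 (valence 2) → 1 H
  atom 19: O, bond orders sum to 2 (valence 2) → 0 H
Total hydrogens: 16.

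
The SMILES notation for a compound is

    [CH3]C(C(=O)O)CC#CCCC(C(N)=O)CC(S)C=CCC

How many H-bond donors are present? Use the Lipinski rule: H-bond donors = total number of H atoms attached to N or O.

Donors: find every N or O and count the H atoms it carries.
  atom 4 (O): bond orders sum to 2 → 0 H
  atom 5 (O): bond orders sum to 1 → 1 H
  atom 13 (N): bond orders sum to 1 → 2 H
  atom 14 (O): bond orders sum to 2 → 0 H
Lipinski HBD = 3.

3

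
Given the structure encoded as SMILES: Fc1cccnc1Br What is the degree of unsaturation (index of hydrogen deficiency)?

Molecular formula: C5H3BrFN.
DoU = (2C + 2 + N − H − X) / 2, where X is the halogen count and O/S are ignored.
    = (2·5 + 2 + 1 − 3 − 2) / 2 = 8 / 2 = 4.

4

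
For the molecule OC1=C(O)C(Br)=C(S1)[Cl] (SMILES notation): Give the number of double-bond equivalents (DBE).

Molecular formula: C4H2BrClO2S.
DoU = (2C + 2 + N − H − X) / 2, where X is the halogen count and O/S are ignored.
    = (2·4 + 2 + 0 − 2 − 2) / 2 = 6 / 2 = 3.

3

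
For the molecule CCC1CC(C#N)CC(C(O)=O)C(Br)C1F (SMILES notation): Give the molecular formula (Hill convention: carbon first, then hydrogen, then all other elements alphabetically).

C11H15BrFNO2

Walk through each heavy atom and fill implicit hydrogens from standard valence (C 4, N 3, O 2, S 2, halogen 1):
  atom 1: C, bond orders sum to 1 (valence 4) → 3 H
  atom 2: C, bond orders sum to 2 (valence 4) → 2 H
  atom 3: C, bond orders sum to 3 (valence 4) → 1 H
  atom 4: C, bond orders sum to 2 (valence 4) → 2 H
  atom 5: C, bond orders sum to 3 (valence 4) → 1 H
  atom 6: C, bond orders sum to 4 (valence 4) → 0 H
  atom 7: N, bond orders sum to 3 (valence 3) → 0 H
  atom 8: C, bond orders sum to 2 (valence 4) → 2 H
  atom 9: C, bond orders sum to 3 (valence 4) → 1 H
  atom 10: C, bond orders sum to 4 (valence 4) → 0 H
  atom 11: O, bond orders sum to 1 (valence 2) → 1 H
  atom 12: O, bond orders sum to 2 (valence 2) → 0 H
  atom 13: C, bond orders sum to 3 (valence 4) → 1 H
  atom 14: Br (halogen, monovalent) → 0 H
  atom 15: C, bond orders sum to 3 (valence 4) → 1 H
  atom 16: F (halogen, monovalent) → 0 H
Totals → C:11, H:15, Br:1, F:1, N:1, O:2.
In Hill order: C11H15BrFNO2.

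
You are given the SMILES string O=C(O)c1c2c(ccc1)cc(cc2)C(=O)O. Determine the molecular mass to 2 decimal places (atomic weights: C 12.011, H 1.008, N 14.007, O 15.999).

216.19 g/mol

First, the molecular formula is C12H8O4 (counting implicit H from valence).
  C: 12 × 12.011 = 144.132
  H: 8 × 1.008 = 8.064
  O: 4 × 15.999 = 63.996
Sum: 12×12.011 + 8×1.008 + 4×15.999 = 216.192 → 216.19 g/mol.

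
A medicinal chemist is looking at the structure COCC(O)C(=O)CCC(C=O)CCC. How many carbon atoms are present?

11

Count every carbon token in the SMILES (each C, including those in ring-closure positions and inside branches).
Carbon count: 11.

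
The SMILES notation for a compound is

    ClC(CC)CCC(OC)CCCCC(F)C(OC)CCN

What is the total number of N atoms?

Scan the SMILES for N atoms (remember two-letter symbols like Cl and Br are single atoms).
Nitrogen count: 1.

1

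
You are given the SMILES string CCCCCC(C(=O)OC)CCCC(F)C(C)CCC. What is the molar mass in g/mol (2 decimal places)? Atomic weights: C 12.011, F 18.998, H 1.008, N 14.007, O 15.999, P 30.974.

288.45 g/mol

First, the molecular formula is C17H33FO2 (counting implicit H from valence).
  C: 17 × 12.011 = 204.187
  F: 1 × 18.998 = 18.998
  H: 33 × 1.008 = 33.264
  O: 2 × 15.999 = 31.998
Sum: 17×12.011 + 1×18.998 + 33×1.008 + 2×15.999 = 288.447 → 288.45 g/mol.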